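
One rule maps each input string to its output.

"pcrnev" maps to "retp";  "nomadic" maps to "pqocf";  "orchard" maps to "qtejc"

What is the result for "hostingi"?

jquvkp

Rule — shift every letter 2 places forward in the alphabet (wrapping around), then delete the last 2 characters.
Applying both steps to "hostingi": "jquvkpik", then "jquvkp".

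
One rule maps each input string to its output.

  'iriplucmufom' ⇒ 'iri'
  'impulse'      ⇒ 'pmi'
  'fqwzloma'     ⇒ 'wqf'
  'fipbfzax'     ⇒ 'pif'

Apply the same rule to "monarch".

Rule — reverse the string, then keep only the last 3 characters.
Applying both steps to "monarch": "hcranom", then "nom".

nom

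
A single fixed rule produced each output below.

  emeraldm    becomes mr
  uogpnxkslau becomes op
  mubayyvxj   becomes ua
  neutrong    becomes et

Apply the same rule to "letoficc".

The transformation: keep every other character starting from the second (positions 2nd, 4th, 6th, ...), then keep only the first 2 characters.
For "letoficc" the result is "eo".

eo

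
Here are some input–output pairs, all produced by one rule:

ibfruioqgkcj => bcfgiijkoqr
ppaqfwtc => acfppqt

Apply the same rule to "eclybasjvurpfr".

Each output is the input with this applied: sort the characters into alphabetical order, then delete the last character.
On "eclybasjvurpfr": the first step gives "abcefjlprrsuvy", and the second then gives "abcefjlprrsuv".

abcefjlprrsuv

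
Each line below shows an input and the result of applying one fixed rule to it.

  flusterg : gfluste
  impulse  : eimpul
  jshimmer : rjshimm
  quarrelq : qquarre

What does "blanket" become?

tblank

In each case the input is transformed by: move the last 2 characters to the front (rotate right by 2), then delete the first character.
For "blanket", step one produces "etblank"; step two turns that into "tblank".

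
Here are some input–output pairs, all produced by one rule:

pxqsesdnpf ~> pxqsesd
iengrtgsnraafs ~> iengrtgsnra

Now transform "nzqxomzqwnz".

nzqxomzq

What's happening: delete the last 3 characters.
For "nzqxomzqwnz" the result is "nzqxomzq".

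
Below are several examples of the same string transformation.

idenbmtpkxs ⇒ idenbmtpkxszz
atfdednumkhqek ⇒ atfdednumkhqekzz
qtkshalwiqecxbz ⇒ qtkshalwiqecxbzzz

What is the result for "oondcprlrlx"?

oondcprlrlxzz

The rule is to append "zz".
Doing the same to "oondcprlrlx": "oondcprlrlxzz".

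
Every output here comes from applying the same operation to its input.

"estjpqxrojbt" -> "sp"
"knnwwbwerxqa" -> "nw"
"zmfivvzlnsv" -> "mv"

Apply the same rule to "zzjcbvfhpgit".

zb

The transformation: keep one character in every 3, starting at position 2 (positions 2nd, 5th, 8th, ...), then delete the last 2 characters.
Applying both steps to "zzjcbvfhpgit": "zbhi", then "zb".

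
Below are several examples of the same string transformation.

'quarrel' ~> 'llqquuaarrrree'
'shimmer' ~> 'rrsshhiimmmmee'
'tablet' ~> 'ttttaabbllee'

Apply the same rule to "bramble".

The transformation: double every character, then move the last 2 characters to the front (rotate right by 2).
For "bramble", step one produces "bbrraammbbllee"; step two turns that into "eebbrraammbbll".

eebbrraammbbll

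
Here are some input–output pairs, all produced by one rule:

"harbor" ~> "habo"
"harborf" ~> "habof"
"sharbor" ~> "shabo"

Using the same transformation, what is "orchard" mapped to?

ochad

What's happening: remove every "r".
"orchard" → "ochad".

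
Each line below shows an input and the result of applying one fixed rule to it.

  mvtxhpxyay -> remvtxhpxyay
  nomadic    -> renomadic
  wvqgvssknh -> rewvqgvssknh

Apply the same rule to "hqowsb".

Each output is the input with this applied: prepend "re".
Doing the same to "hqowsb": "rehqowsb".

rehqowsb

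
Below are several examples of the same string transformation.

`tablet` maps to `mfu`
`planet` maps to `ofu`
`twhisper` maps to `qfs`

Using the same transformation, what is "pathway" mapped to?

The pattern: shift every letter 1 place forward in the alphabet (wrapping around), then keep only the last 3 characters.
For "pathway" the result is "xbz".

xbz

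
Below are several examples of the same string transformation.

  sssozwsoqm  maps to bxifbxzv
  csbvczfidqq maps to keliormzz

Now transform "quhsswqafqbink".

qbbfzjozkrwt

Each output is the input with this applied: shift every letter 9 places forward in the alphabet (wrapping around), then delete the first 2 characters.
On "quhsswqafqbink": the first step gives "zdqbbfzjozkrwt", and the second then gives "qbbfzjozkrwt".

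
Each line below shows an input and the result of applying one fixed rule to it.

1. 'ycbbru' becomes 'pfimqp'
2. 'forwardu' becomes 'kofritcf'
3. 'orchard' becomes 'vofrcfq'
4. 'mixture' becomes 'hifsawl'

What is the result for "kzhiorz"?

Rule — shift every letter 12 places backward in the alphabet (wrapping around), then move the first 3 characters to the end (rotate left by 3).
Working it through for "kzhiorz": intermediate "ynvwcfn", final "wcfnynv".
(Check on "orchard": → "cfqvofr" → "vofrcfq" ✓)

wcfnynv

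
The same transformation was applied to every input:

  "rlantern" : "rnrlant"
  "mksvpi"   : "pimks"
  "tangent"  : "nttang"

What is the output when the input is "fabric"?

icfab

The pattern: move the last 3 characters to the front (rotate right by 3), then delete the first character.
Applying both steps to "fabric": "ricfab", then "icfab".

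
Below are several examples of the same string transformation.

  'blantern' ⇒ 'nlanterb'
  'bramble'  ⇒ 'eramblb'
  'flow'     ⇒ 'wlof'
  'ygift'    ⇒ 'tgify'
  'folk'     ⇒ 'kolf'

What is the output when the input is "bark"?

In each case the input is transformed by: swap the first and last characters.
On "bark" that produces "karb".

karb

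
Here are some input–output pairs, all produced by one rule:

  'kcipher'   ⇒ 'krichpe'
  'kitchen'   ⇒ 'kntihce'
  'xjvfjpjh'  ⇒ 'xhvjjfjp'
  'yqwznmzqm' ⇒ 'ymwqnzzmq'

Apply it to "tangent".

ttnaegn

Each output is the input with this applied: move the last character to the front, then swap each adjacent pair of characters (1↔2, 3↔4, ...).
"tangent" → "ttnaegn".
(Check on "kitchen": → "nkitche" → "kntihce" ✓)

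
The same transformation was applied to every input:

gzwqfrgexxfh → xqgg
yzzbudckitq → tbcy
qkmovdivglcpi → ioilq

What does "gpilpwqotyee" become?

Each output is the input with this applied: keep one character in every 3, starting at position 1 (positions 1st, 4th, 7th, ...), then swap the first and last characters.
"gpilpwqotyee" → "ylqg".

ylqg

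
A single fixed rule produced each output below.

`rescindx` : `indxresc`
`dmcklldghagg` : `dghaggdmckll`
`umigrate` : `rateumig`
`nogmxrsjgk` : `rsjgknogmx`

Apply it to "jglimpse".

mpsejgli

What's happening: swap the front and back halves of the string.
Doing the same to "jglimpse": "mpsejgli".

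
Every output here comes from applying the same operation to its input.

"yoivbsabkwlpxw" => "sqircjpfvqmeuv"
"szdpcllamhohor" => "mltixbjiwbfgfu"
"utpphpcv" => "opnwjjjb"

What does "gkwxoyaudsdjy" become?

asedqxrmixsou

In each case the input is transformed by: shift every letter 6 places backward in the alphabet (wrapping around), then take characters alternately from the front and the back (1st, last, 2nd, 2nd-last, ...).
Applying both steps to "gkwxoyaudsdjy": "aeqrisuoxmxds", then "asedqxrmixsou".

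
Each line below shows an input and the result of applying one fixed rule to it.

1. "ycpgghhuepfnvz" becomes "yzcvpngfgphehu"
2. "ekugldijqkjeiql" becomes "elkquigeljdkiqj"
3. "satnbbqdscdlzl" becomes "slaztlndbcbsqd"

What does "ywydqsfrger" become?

The rule is to take characters alternately from the front and the back (1st, last, 2nd, 2nd-last, ...).
On "ywydqsfrger" that produces "yrweygdrqfs".

yrweygdrqfs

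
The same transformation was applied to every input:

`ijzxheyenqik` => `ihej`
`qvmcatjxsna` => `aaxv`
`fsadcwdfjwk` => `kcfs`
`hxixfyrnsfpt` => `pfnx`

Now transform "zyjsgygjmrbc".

Each output is the input with this applied: keep one character in every 3, starting at position 2 (positions 2nd, 5th, 8th, ...), then swap the first and last characters.
On "zyjsgygjmrbc": the first step gives "ygjb", and the second then gives "bgjy".
(Check on "hxixfyrnsfpt": → "xfnp" → "pfnx" ✓)

bgjy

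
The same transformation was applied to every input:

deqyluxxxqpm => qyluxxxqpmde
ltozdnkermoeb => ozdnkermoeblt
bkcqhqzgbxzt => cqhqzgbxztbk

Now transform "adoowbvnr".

oowbvnrad

Each output is the input with this applied: move the first 2 characters to the end (rotate left by 2).
So "adoowbvnr" becomes "oowbvnrad".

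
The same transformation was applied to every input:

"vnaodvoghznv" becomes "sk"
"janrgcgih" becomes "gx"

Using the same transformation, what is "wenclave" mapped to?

tb

In each case the input is transformed by: shift every letter 3 places backward in the alphabet (wrapping around), then keep only the first 2 characters.
On "wenclave": the first step gives "tbkzixsb", and the second then gives "tb".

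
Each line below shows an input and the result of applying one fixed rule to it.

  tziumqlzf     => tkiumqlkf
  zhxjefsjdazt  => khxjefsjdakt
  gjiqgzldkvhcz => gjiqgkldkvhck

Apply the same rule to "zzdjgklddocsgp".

kkdjgklddocsgp

The rule is to replace every "z" with "k".
For "zzdjgklddocsgp" the result is "kkdjgklddocsgp".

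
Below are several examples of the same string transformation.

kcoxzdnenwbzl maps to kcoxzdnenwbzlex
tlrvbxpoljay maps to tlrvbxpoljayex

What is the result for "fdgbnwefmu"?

In each case the input is transformed by: append "ex".
Applying that to "fdgbnwefmu" gives "fdgbnwefmuex".

fdgbnwefmuex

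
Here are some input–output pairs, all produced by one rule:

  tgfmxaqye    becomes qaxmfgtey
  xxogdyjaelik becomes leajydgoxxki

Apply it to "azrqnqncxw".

cnqnqrzawx

Rule — reverse the string, then move the first 2 characters to the end (rotate left by 2).
"azrqnqncxw" → "wxcnqnqrza" → "cnqnqrzawx".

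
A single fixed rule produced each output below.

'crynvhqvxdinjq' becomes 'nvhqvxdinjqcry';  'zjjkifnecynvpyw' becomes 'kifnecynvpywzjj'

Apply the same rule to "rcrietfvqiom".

ietfvqiomrcr

What's happening: move the first 3 characters to the end (rotate left by 3).
Doing the same to "rcrietfvqiom": "ietfvqiomrcr".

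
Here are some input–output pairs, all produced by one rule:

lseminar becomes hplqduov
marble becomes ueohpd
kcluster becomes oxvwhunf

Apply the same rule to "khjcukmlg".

mfxnpojnk

The transformation: move the first 2 characters to the end (rotate left by 2), then shift every letter 3 places forward in the alphabet (wrapping around).
"khjcukmlg" → "jcukmlgkh" → "mfxnpojnk".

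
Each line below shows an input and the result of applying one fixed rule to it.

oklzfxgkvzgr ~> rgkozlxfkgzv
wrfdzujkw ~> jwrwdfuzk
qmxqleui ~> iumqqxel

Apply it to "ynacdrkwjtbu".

Rule — swap each adjacent pair of characters (1↔2, 3↔4, ...), then move the last 2 characters to the front (rotate right by 2).
Starting from "ynacdrkwjtbu": after the first operation, "nycardwktjub"; after the second, "ubnycardwktj".

ubnycardwktj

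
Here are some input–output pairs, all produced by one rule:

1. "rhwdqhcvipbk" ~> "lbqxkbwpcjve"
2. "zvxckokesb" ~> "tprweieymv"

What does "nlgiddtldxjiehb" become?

hfacxxnfxrdcybv

Rule — shift every letter 6 places backward in the alphabet (wrapping around).
On "nlgiddtldxjiehb" that produces "hfacxxnfxrdcybv".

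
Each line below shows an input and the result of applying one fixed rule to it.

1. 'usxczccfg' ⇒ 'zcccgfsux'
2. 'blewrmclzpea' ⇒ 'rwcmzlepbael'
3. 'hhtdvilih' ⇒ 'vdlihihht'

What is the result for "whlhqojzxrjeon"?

In each case the input is transformed by: move the first 3 characters to the end (rotate left by 3), then swap each adjacent pair of characters (1↔2, 3↔4, ...).
On "whlhqojzxrjeon": the first step gives "hqojzxrjeonwhl", and the second then gives "qhjoxzjroewnlh".

qhjoxzjroewnlh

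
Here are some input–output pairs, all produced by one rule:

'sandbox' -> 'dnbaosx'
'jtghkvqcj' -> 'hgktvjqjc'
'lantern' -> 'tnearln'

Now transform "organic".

agnrioc

The rule is to move the first 3 characters to the end (rotate left by 3), then take characters alternately from the front and the back (1st, last, 2nd, 2nd-last, ...).
Starting from "organic": after the first operation, "anicorg"; after the second, "agnrioc".
(Check on "lantern": → "ternlan" → "tnearln" ✓)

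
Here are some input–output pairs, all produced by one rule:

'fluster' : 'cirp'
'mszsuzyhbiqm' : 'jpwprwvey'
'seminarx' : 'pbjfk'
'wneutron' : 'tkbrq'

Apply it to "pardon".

In each case the input is transformed by: delete the last 3 characters, then shift every letter 3 places backward in the alphabet (wrapping around).
"pardon" → "par" → "mxo".

mxo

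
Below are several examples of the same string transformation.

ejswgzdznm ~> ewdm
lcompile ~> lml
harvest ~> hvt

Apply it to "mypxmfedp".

mxe

Each output is the input with this applied: keep one character in every 3, starting at position 1 (positions 1st, 4th, 7th, ...).
For "mypxmfedp" the result is "mxe".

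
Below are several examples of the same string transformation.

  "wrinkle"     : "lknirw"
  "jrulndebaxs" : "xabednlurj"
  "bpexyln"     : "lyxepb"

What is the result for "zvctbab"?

abtcvz

What's happening: delete the last character, then reverse the string.
"zvctbab" → "zvctba" → "abtcvz".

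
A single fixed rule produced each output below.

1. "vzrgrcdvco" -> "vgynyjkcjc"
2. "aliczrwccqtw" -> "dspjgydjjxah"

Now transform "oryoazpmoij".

Each output is the input with this applied: swap the first and last characters, then shift every letter 7 places forward in the alphabet (wrapping around).
Applying both steps to "oryoazpmoij": "jryoazpmoio", then "qyfvhgwtvpv".

qyfvhgwtvpv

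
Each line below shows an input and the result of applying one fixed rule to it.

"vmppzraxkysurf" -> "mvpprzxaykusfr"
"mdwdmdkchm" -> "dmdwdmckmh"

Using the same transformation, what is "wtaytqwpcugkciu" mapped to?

twyaqtpwuckgicu

The rule is to swap each adjacent pair of characters (1↔2, 3↔4, ...).
Doing the same to "wtaytqwpcugkciu": "twyaqtpwuckgicu".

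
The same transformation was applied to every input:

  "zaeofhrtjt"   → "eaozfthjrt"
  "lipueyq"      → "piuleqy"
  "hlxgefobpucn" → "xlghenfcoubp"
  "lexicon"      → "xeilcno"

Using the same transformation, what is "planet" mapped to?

Looking at the pairs, the operation is to move the first 2 characters to the end (rotate left by 2), then take characters alternately from the front and the back (1st, last, 2nd, 2nd-last, ...).
For "planet", step one produces "anetpl"; step two turns that into "alnpet".
(Check on "hlxgefobpucn": → "xgefobpucnhl" → "xlghenfcoubp" ✓)

alnpet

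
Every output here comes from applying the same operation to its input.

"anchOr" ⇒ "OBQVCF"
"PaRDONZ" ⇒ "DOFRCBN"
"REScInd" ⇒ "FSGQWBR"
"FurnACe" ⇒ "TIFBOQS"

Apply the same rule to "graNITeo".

Each output is the input with this applied: shift every letter 12 places backward in the alphabet (wrapping around), then convert every letter to uppercase.
So "graNITeo" becomes "UFOBWHSC".

UFOBWHSC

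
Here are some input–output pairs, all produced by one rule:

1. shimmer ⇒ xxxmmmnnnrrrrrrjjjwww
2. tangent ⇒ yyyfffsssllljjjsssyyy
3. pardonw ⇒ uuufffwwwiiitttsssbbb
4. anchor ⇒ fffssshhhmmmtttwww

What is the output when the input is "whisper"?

bbbmmmnnnxxxuuujjjwww

What's happening: repeat every character 3 times, then shift every letter 5 places forward in the alphabet (wrapping around).
On "whisper": the first step gives "wwwhhhiiissspppeeerrr", and the second then gives "bbbmmmnnnxxxuuujjjwww".
(Check on "shimmer": → "ssshhhiiimmmmmmeeerrr" → "xxxmmmnnnrrrrrrjjjwww" ✓)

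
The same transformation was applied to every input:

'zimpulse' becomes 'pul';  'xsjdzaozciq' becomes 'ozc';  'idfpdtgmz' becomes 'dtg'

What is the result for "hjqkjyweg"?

Rule — move the last 2 characters to the front (rotate right by 2), then keep only the last 3 characters.
On "hjqkjyweg": the first step gives "eghjqkjyw", and the second then gives "jyw".

jyw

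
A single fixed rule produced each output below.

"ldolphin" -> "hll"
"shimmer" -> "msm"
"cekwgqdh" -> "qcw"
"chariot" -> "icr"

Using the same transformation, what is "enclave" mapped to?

ael

The rule is to move the last 3 characters to the front (rotate right by 3), then keep one character in every 3, starting at position 1 (positions 1st, 4th, 7th, ...).
Working it through for "enclave": intermediate "aveencl", final "ael".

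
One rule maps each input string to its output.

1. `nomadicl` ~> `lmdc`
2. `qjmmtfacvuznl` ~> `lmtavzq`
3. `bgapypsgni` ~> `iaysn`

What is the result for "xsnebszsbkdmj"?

In each case the input is transformed by: swap the first and last characters, then keep every other character starting from the first (positions 1st, 3rd, 5th, ...).
For "xsnebszsbkdmj", step one produces "jsnebszsbkdmx"; step two turns that into "jnbzbdx".

jnbzbdx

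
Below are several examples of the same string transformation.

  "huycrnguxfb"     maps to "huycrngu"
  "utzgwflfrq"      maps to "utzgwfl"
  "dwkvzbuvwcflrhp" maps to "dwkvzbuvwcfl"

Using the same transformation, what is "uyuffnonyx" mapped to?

uyuffno

In each case the input is transformed by: delete the last 3 characters.
On "uyuffnonyx" that produces "uyuffno".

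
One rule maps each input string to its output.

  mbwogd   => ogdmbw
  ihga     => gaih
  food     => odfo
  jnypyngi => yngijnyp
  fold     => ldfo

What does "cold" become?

The pattern: swap the front and back halves of the string.
Applying that to "cold" gives "ldco".

ldco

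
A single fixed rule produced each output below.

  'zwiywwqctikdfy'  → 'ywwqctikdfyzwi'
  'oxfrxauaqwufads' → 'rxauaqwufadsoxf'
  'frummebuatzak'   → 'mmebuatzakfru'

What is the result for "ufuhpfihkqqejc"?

hpfihkqqejcufu

Rule — move the first 3 characters to the end (rotate left by 3).
So "ufuhpfihkqqejc" becomes "hpfihkqqejcufu".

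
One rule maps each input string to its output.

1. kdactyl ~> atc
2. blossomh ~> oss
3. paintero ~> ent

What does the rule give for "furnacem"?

The pattern: take characters alternately from the front and the back (1st, last, 2nd, 2nd-last, ...), then keep only the last 3 characters.
Working it through for "furnacem": intermediate "fmuercna", final "cna".

cna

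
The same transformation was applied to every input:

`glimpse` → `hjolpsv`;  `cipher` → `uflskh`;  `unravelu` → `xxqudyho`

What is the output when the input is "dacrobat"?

Each output is the input with this applied: shift every letter 3 places forward in the alphabet (wrapping around), then move the last character to the front.
On "dacrobat": the first step gives "gdfuredw", and the second then gives "wgdfured".
(Check on "unravelu": → "xqudyhox" → "xxqudyho" ✓)

wgdfured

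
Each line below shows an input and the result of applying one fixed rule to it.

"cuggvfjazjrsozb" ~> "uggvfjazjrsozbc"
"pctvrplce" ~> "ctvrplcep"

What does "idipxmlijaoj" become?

Looking at the pairs, the operation is to move the first character to the end.
On "idipxmlijaoj" that produces "dipxmlijaoji".

dipxmlijaoji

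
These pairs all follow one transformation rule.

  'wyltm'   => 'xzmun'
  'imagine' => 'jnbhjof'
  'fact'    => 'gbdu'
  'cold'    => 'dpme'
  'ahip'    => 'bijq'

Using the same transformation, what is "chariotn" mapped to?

The pattern: shift every letter 1 place forward in the alphabet (wrapping around).
On "chariotn" that produces "dibsjpuo".

dibsjpuo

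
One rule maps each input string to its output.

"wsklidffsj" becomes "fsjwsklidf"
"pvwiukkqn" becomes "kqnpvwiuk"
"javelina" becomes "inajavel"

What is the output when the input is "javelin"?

The pattern: move the last 3 characters to the front (rotate right by 3).
Applying that to "javelin" gives "linjave".

linjave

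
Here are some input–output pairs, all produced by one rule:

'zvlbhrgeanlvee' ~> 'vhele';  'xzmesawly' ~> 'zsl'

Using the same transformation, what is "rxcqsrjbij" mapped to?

xsb

Looking at the pairs, the operation is to keep one character in every 3, starting at position 2 (positions 2nd, 5th, 8th, ...).
Applying that to "rxcqsrjbij" gives "xsb".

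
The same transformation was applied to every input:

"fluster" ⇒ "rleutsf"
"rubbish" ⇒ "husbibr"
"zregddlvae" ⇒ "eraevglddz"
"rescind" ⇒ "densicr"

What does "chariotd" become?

Each output is the input with this applied: take characters alternately from the front and the back (1st, last, 2nd, 2nd-last, ...), then move the first character to the end.
"chariotd" → "cdhtaori" → "dhtaoric".

dhtaoric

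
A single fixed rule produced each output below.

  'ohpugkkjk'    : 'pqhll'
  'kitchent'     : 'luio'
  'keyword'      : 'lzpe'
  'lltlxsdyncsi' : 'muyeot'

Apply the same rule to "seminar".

tnos

Each output is the input with this applied: keep every other character starting from the first (positions 1st, 3rd, 5th, ...), then shift every letter 1 place forward in the alphabet (wrapping around).
Working it through for "seminar": intermediate "smnr", final "tnos".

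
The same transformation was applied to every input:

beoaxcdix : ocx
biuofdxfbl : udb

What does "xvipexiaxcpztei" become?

The pattern: keep one character in every 3, starting at position 3 (positions 3rd, 6th, 9th, ...).
So "xvipexiaxcpztei" becomes "ixxzi".

ixxzi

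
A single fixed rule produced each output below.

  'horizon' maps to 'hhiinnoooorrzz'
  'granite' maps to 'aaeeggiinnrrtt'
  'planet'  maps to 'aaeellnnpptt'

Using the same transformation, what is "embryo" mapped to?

In each case the input is transformed by: double every character, then sort the characters into alphabetical order.
Applying both steps to "embryo": "eemmbbrryyoo", then "bbeemmoorryy".

bbeemmoorryy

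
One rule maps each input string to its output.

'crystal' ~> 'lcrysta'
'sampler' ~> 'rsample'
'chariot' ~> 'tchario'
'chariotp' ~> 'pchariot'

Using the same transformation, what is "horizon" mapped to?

nhorizo

What's happening: move the last character to the front.
"horizon" → "nhorizo".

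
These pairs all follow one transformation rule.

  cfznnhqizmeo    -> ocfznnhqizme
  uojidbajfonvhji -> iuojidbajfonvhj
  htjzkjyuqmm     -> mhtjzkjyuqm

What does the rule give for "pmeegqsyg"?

The transformation: move the last character to the front.
For "pmeegqsyg" the result is "gpmeegqsy".

gpmeegqsy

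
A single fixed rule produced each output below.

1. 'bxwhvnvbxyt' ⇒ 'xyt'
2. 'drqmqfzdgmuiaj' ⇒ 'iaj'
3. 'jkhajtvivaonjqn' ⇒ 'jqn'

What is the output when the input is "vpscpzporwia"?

wia

Each output is the input with this applied: keep only the last 3 characters.
"vpscpzporwia" → "wia".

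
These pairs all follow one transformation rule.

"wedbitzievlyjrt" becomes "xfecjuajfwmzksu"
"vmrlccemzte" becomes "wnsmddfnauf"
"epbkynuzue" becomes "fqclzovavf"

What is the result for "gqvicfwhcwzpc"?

hrwjdgxidxaqd

The rule is to shift every letter 1 place forward in the alphabet (wrapping around).
For "gqvicfwhcwzpc" the result is "hrwjdgxidxaqd".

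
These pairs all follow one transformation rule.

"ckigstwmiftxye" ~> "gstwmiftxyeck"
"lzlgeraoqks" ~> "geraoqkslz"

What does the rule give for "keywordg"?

The pattern: move the first 2 characters to the end (rotate left by 2), then delete the first character.
For "keywordg", step one produces "ywordgke"; step two turns that into "wordgke".

wordgke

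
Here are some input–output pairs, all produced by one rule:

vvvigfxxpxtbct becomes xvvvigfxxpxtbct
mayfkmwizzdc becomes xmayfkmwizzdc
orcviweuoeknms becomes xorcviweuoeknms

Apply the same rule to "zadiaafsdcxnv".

xzadiaafsdcxnv

What's happening: prepend "x".
Doing the same to "zadiaafsdcxnv": "xzadiaafsdcxnv".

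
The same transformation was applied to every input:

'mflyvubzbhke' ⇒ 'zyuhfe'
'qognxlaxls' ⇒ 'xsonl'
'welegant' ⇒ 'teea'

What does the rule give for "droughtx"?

xurh

Looking at the pairs, the operation is to keep every other character starting from the second (positions 2nd, 4th, 6th, ...), then sort the characters into reverse alphabetical order.
Starting from "droughtx": after the first operation, "ruhx"; after the second, "xurh".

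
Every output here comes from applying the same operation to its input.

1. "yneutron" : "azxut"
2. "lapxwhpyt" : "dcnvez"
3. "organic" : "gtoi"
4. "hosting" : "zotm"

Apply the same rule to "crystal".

yzgr

Each output is the input with this applied: shift every letter 6 places forward in the alphabet (wrapping around), then delete the first 3 characters.
On "crystal": the first step gives "ixeyzgr", and the second then gives "yzgr".
(Check on "organic": → "uxmgtoi" → "gtoi" ✓)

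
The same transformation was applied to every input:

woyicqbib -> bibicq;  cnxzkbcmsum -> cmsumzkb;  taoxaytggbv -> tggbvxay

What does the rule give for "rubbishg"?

The pattern: delete the first 3 characters, then move the first 3 characters to the end (rotate left by 3).
"rubbishg" → "bishg" → "hgbis".

hgbis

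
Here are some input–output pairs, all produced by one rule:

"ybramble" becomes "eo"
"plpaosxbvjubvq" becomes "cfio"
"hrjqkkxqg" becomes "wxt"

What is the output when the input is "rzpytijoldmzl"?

In each case the input is transformed by: shift every letter 13 places forward in the alphabet (wrapping around) — i.e. ROT13, then keep one character in every 3, starting at position 3 (positions 3rd, 6th, 9th, ...).
Starting from "rzpytijoldmzl": after the first operation, "emclgvwbyqzmy"; after the second, "cvym".
(Check on "ybramble": → "loenzoyr" → "eo" ✓)

cvym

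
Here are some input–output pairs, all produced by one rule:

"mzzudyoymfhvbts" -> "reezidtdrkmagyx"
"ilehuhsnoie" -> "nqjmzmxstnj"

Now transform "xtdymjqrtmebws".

In each case the input is transformed by: shift every letter 5 places forward in the alphabet (wrapping around).
Doing the same to "xtdymjqrtmebws": "cyidrovwyrjgbx".

cyidrovwyrjgbx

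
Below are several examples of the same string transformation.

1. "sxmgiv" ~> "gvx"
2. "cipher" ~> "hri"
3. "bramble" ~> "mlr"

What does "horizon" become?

The pattern: keep every other character starting from the second (positions 2nd, 4th, 6th, ...), then move the first character to the end.
Working it through for "horizon": intermediate "oio", final "ioo".

ioo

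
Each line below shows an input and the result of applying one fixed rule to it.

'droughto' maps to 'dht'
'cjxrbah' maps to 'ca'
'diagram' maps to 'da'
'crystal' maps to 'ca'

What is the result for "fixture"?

fr

Looking at the pairs, the operation is to swap each adjacent pair of characters (1↔2, 3↔4, ...), then keep one character in every 3, starting at position 2 (positions 2nd, 5th, 8th, ...).
Applying both steps to "fixture": "iftxrue", then "fr".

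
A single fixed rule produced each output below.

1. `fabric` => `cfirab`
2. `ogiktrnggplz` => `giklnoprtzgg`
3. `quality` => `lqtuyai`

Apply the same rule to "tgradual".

Looking at the pairs, the operation is to sort the characters into alphabetical order, then move the first 2 characters to the end (rotate left by 2).
For "tgradual", step one produces "aadglrtu"; step two turns that into "dglrtuaa".
(Check on "ogiktrnggplz": → "gggiklnoprtz" → "giklnoprtzgg" ✓)

dglrtuaa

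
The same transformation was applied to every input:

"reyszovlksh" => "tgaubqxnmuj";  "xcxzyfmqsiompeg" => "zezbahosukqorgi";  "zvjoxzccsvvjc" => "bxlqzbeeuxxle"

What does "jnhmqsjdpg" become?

lpjosulfri

In each case the input is transformed by: shift every letter 2 places forward in the alphabet (wrapping around).
Doing the same to "jnhmqsjdpg": "lpjosulfri".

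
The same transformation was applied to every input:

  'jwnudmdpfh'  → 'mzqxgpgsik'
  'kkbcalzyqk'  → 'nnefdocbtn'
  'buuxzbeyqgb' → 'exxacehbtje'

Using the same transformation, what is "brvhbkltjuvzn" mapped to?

euykenowmxycq

Rule — shift every letter 3 places forward in the alphabet (wrapping around).
So "brvhbkltjuvzn" becomes "euykenowmxycq".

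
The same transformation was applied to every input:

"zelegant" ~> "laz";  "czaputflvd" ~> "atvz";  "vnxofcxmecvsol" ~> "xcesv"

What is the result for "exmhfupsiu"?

The rule is to move the first 2 characters to the end (rotate left by 2), then keep one character in every 3, starting at position 1 (positions 1st, 4th, 7th, ...).
"exmhfupsiu" → "muix".

muix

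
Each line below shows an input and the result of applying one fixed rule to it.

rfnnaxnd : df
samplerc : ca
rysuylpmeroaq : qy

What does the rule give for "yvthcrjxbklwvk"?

kv

The transformation: swap the first and last characters, then keep only the first 2 characters.
For "yvthcrjxbklwvk", step one produces "kvthcrjxbklwvy"; step two turns that into "kv".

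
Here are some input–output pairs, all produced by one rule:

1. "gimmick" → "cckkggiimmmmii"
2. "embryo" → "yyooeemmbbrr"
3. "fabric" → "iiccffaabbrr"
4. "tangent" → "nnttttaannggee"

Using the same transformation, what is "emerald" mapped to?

The rule is to move the last 2 characters to the front (rotate right by 2), then double every character.
Starting from "emerald": after the first operation, "ldemera"; after the second, "llddeemmeerraa".

llddeemmeerraa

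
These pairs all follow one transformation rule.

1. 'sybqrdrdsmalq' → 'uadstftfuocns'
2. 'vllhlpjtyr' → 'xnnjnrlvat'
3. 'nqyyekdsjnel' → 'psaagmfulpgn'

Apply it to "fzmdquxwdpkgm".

The transformation: shift every letter 2 places forward in the alphabet (wrapping around).
Applying that to "fzmdquxwdpkgm" gives "hbofswzyfrmio".

hbofswzyfrmio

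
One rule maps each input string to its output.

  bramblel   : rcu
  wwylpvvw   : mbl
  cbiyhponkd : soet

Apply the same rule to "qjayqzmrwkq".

goca

What's happening: keep one character in every 3, starting at position 1 (positions 1st, 4th, 7th, ...), then shift every letter 10 places backward in the alphabet (wrapping around).
For "qjayqzmrwkq", step one produces "qymk"; step two turns that into "goca".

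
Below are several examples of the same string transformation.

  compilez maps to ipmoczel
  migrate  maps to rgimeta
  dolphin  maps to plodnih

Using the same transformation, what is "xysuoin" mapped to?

What's happening: reverse the string, then move the first 3 characters to the end (rotate left by 3).
"xysuoin" → "niousyx" → "usyxnio".

usyxnio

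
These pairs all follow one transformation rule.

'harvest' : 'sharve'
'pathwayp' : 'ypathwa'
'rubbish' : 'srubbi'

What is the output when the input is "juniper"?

ejunip

The transformation: delete the last character, then move the last character to the front.
"juniper" → "junipe" → "ejunip".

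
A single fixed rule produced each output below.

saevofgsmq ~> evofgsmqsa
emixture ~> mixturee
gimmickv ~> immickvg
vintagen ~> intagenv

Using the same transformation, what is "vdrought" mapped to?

droughtv

Each output is the input with this applied: move the last 3 characters to the front (rotate right by 3), then swap the front and back halves of the string.
Applying both steps to "vdrought": "ghtvdrou", then "droughtv".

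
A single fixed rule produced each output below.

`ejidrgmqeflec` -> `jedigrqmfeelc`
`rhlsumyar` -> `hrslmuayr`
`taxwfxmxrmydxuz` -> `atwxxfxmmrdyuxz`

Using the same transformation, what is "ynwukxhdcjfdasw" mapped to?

What's happening: swap each adjacent pair of characters (1↔2, 3↔4, ...).
So "ynwukxhdcjfdasw" becomes "nyuwxkdhjcdfsaw".

nyuwxkdhjcdfsaw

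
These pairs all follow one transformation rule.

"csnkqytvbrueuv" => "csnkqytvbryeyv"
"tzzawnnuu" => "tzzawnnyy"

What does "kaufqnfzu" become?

Looking at the pairs, the operation is to replace every "u" with "y".
Applying that to "kaufqnfzu" gives "kayfqnfzy".

kayfqnfzy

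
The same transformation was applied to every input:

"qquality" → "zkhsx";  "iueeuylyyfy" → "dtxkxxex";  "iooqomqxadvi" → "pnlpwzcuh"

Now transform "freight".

hfgs

Rule — delete the first 3 characters, then shift every letter 1 place backward in the alphabet (wrapping around).
Applying both steps to "freight": "ight", then "hfgs".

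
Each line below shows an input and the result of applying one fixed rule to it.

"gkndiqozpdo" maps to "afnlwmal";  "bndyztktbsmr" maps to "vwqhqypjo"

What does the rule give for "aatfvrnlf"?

In each case the input is transformed by: shift every letter 3 places backward in the alphabet (wrapping around), then delete the first 3 characters.
"aatfvrnlf" → "xxqcsokic" → "csokic".

csokic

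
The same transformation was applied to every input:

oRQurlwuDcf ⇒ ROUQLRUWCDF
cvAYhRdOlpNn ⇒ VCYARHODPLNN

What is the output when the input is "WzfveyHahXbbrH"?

ZWVFYEAHXHBBHR

Each output is the input with this applied: swap each adjacent pair of characters (1↔2, 3↔4, ...), then convert every letter to uppercase.
Applying that to "WzfveyHahXbbrH" gives "ZWVFYEAHXHBBHR".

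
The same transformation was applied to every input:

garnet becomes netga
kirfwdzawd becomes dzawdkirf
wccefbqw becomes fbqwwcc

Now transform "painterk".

What's happening: swap the front and back halves of the string, then delete the last character.
"painterk" → "terkpai".

terkpai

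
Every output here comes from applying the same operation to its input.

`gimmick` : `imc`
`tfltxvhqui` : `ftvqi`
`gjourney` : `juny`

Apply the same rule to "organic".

rai

The rule is to keep every other character starting from the second (positions 2nd, 4th, 6th, ...).
So "organic" becomes "rai".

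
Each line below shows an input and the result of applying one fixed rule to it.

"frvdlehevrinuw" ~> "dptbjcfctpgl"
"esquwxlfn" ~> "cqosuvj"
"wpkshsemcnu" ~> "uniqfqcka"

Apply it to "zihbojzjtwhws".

xgfzmhxhruf

The pattern: delete the last 2 characters, then shift every letter 2 places backward in the alphabet (wrapping around).
Working it through for "zihbojzjtwhws": intermediate "zihbojzjtwh", final "xgfzmhxhruf".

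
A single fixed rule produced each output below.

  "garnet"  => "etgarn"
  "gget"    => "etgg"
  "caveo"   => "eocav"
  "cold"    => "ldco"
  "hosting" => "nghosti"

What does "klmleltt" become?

ttklmlel

Each output is the input with this applied: move the last 2 characters to the front (rotate right by 2).
For "klmleltt" the result is "ttklmlel".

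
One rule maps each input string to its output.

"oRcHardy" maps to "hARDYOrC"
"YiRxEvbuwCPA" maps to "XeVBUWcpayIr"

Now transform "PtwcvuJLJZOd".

CVUjljzoDpTW

In each case the input is transformed by: move the first 3 characters to the end (rotate left by 3), then flip the case of every letter.
On "PtwcvuJLJZOd" that produces "CVUjljzoDpTW".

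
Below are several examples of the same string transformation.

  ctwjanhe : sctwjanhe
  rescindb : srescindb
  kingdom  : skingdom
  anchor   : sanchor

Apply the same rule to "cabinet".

scabinet

In each case the input is transformed by: prepend "s".
Applying that to "cabinet" gives "scabinet".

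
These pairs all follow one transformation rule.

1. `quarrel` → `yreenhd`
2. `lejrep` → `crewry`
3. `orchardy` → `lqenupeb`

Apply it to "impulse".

rfyhczv

Looking at the pairs, the operation is to shift every letter 13 places forward in the alphabet (wrapping around) — i.e. ROT13, then reverse the string.
For "impulse", step one produces "vzchyfr"; step two turns that into "rfyhczv".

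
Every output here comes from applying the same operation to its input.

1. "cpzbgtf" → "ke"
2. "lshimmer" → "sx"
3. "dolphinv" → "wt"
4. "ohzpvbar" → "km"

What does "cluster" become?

Rule — shift every letter 11 places forward in the alphabet (wrapping around), then keep one character in every 3, starting at position 3 (positions 3rd, 6th, 9th, ...).
For "cluster", step one produces "nwfdepc"; step two turns that into "fp".

fp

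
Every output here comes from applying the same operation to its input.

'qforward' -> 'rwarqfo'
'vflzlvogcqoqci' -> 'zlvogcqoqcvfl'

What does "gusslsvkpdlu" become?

slsvkpdlgus

What's happening: delete the last character, then move the first 3 characters to the end (rotate left by 3).
Working it through for "gusslsvkpdlu": intermediate "gusslsvkpdl", final "slsvkpdlgus".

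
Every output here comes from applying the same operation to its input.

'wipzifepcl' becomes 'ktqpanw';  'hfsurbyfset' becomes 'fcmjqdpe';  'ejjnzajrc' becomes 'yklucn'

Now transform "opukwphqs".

What's happening: shift every letter 11 places forward in the alphabet (wrapping around), then delete the first 3 characters.
Working it through for "opukwphqs": intermediate "zafvhasbd", final "vhasbd".

vhasbd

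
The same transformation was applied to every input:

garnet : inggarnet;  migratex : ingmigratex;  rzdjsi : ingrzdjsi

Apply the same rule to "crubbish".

ingcrubbish

Each output is the input with this applied: prepend "ing".
Doing the same to "crubbish": "ingcrubbish".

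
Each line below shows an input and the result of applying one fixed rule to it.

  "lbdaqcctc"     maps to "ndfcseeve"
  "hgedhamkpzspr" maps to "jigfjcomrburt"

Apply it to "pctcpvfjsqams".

The rule is to shift every letter 2 places forward in the alphabet (wrapping around).
Applying that to "pctcpvfjsqams" gives "reverxhluscou".

reverxhluscou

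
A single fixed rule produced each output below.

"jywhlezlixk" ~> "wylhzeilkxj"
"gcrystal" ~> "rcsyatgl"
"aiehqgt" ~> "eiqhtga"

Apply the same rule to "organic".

Rule — move the first character to the end, then swap each adjacent pair of characters (1↔2, 3↔4, ...).
For "organic", step one produces "rganico"; step two turns that into "grnacio".
(Check on "jywhlezlixk": → "ywhlezlixkj" → "wylhzeilkxj" ✓)

grnacio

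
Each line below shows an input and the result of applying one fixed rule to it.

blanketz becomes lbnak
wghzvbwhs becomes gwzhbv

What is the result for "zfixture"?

fzxit

What's happening: delete the last 3 characters, then swap each adjacent pair of characters (1↔2, 3↔4, ...).
Applying both steps to "zfixture": "zfixt", then "fzxit".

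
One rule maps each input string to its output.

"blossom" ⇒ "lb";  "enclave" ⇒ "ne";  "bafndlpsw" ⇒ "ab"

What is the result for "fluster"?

Looking at the pairs, the operation is to swap each adjacent pair of characters (1↔2, 3↔4, ...), then keep only the first 2 characters.
"fluster" → "lf".
(Check on "enclave": → "nelcvae" → "ne" ✓)

lf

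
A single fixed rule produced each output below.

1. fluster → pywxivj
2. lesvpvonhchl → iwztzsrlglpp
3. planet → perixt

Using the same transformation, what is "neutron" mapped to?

Each output is the input with this applied: move the first character to the end, then shift every letter 4 places forward in the alphabet (wrapping around).
Applying both steps to "neutron": "eutronn", then "iyxvsrr".

iyxvsrr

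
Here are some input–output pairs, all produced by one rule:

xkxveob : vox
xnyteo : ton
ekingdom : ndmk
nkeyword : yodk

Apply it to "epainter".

The pattern: move the first 2 characters to the end (rotate left by 2), then keep every other character starting from the second (positions 2nd, 4th, 6th, ...).
Applying both steps to "epainter": "ainterep", then "itrp".

itrp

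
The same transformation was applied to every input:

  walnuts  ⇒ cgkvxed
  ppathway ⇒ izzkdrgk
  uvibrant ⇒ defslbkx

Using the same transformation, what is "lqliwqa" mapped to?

Each output is the input with this applied: shift every letter 10 places forward in the alphabet (wrapping around), then move the last character to the front.
For "lqliwqa", step one produces "vavsgak"; step two turns that into "kvavsga".

kvavsga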